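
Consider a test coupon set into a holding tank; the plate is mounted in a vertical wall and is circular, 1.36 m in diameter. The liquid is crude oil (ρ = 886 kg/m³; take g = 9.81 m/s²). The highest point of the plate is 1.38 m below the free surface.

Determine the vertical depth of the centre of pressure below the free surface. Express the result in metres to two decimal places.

γ = ρg = 886 × 9.81 / 1000 = 8.69166 kN/m³.
The centroid is at the centre, 0.68 m below the top of the plate, so the centroid depth is h_c = 1.38 + 0.68 = 2.06 m.
A = π(0.68)² = 1.45267 m².
Resultant F = γ·h_c·A = 8.69166 × 2.06 × 1.45267 = 26.0098 kN.
I_c = πr⁴/4 = π × 0.68⁴/4 = 0.167929 m⁴.
Centre of pressure: y_p = y_c + I_c/(y_c·A) = 2.06 + 0.167929/(2.06 × 1.45267) = 2.06 + 0.0561166 = 2.11612 m along the plane.

h_p = 2.12 m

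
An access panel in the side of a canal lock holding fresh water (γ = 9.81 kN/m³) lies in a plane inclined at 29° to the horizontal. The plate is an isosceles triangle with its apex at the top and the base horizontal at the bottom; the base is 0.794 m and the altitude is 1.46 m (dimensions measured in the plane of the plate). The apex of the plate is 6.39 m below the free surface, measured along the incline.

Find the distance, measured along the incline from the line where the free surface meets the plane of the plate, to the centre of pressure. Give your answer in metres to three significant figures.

y_p = 7.38 m

γ = 9.81 kN/m³.
Let θ = 29° be the plate's angle to the horizontal; measure y along the incline from where the plane meets the free surface. Vertical depth h = y·sinθ with sinθ = 0.484810.
With the apex up, the centroid sits 2h/3 = 2 × 1.46/3 = 0.973333 m below the apex, so y_c = 6.39 + 0.973333 = 7.36333 m and h_c = 7.36333 × 0.484810 = 3.56982 m.
A = ½ × 0.794 × 1.46 = 0.57962 m².
Resultant F = γ·h_c·A = 9.81 × 3.56982 × 0.57962 = 20.2983 kN.
I_c = b·h³/36 = 0.794 × 1.46³/36 = 0.0686399 m⁴.
Centre of pressure: y_p = y_c + I_c/(y_c·A) = 7.36333 + 0.0686399/(7.36333 × 0.57962) = 7.36333 + 0.0160827 = 7.37941 m along the plane.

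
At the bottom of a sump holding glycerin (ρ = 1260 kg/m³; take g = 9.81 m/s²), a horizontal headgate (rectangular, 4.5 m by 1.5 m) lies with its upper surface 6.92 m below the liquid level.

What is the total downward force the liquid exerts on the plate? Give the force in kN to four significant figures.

F ≈ 577.4 kN

γ = ρg = 1260 × 9.81 / 1000 = 12.3606 kN/m³.
The plate is horizontal, so pressure is uniform at p = γ·h = 12.3606 × 6.92 = 85.5354 kN/m².
A = 4.5 × 1.5 = 6.75 m².
F = p·A = 85.5354 × 6.75 = 577.364 kN.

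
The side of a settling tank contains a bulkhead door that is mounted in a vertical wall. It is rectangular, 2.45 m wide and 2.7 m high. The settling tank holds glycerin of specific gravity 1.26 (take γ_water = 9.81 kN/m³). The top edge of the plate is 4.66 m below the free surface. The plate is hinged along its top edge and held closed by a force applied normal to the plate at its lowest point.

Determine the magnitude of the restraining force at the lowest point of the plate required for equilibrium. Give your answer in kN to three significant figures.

γ = 1.26 × 9.81 = 12.3606 kN/m³.
The centroid lies 2.7/2 = 1.35 m below the top edge, so the centroid depth is h_c = 4.66 + 1.35 = 6.01 m.
A = 2.45 × 2.7 = 6.615 m².
Resultant F = γ·h_c·A = 12.3606 × 6.01 × 6.615 = 491.41 kN.
I_c = b·h³/12 = 2.45 × 2.7³/12 = 4.01861 m⁴.
Centre of pressure: y_p = y_c + I_c/(y_c·A) = 6.01 + 4.01861/(6.01 × 6.615) = 6.01 + 0.101081 = 6.11108 m along the plane.
The resultant acts 1.35 + 0.101081 = 1.45108 m (along the plate) below the hinge at the top edge, so the moment about the hinge is M = F × 1.45108 = 491.41 × 1.45108 = 713.075 kN·m.
A normal force at the bottom, 2.7 m from the hinge, must supply this moment: P = 713.075/2.7 = 264.102 kN.

P ≈ 264 kN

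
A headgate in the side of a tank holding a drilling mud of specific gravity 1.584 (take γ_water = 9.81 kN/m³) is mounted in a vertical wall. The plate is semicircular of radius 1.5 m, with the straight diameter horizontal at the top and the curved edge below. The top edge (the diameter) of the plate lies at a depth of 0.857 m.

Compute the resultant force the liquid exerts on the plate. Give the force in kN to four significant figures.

γ = 1.584 × 9.81 = 15.53904 kN/m³.
The centroid of a semicircle lies 4r/(3π) = 0.63662 m from the diameter, here below the top edge, so the centroid depth is h_c = 0.857 + 0.63662 = 1.49362 m.
A = πr²/2 = π × 1.5²/2 = 3.53429 m².
Resultant F = γ·h_c·A = 15.53904 × 1.49362 × 3.53429 = 82.0288 kN.

F ≈ 82.03 kN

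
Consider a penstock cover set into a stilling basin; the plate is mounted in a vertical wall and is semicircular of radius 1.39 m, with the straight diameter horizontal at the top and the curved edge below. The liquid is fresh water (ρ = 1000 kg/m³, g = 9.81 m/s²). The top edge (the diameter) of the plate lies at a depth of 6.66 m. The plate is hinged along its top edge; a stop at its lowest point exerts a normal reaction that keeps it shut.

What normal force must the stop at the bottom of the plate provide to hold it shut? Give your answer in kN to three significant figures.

P ≈ 94.5 kN

γ = ρg = 1000 × 9.81 = 9810 N/m³ = 9.81 kN/m³.
The centroid of a semicircle lies 4r/(3π) = 0.589934 m from the diameter, here below the top edge, so the centroid depth is h_c = 6.66 + 0.589934 = 7.24993 m.
A = πr²/2 = π × 1.39²/2 = 3.03494 m².
Resultant F = γ·h_c·A = 9.81 × 7.24993 × 3.03494 = 215.85 kN.
I_c = (π/8 − 8/(9π))·r⁴ = 0.109757 × 1.39⁴ = 0.409724 m⁴.
Centre of pressure: y_p = y_c + I_c/(y_c·A) = 7.24993 + 0.409724/(7.24993 × 3.03494) = 7.24993 + 0.0186212 = 7.26855 m along the plane.
The resultant acts 0.589934 + 0.0186212 = 0.608555 m (along the plate) below the hinge at the top edge, so the moment about the hinge is M = F × 0.608555 = 215.85 × 0.608555 = 131.357 kN·m.
A normal force at the bottom, 1.39 m from the hinge, must supply this moment: P = 131.357/1.39 = 94.5014 kN.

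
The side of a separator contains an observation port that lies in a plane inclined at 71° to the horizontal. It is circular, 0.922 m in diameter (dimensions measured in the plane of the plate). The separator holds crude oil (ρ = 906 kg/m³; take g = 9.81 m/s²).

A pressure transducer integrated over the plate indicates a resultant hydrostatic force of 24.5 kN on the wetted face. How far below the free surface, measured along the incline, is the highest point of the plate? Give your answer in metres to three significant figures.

y_top ≈ 3.91 m

γ = ρg = 906 × 9.81 / 1000 = 8.88786 kN/m³.
A = π(0.461)² = 0.667654 m².
From F = γ·h_c·A, the centroid depth is h_c = 24.5/(8.88786 × 0.667654) = 4.12874 m.
Let θ = 71° be the plate's angle to the horizontal; measure y along the incline from where the plane meets the free surface. Vertical depth h = y·sinθ with sinθ = 0.945519.
Along the incline, y_c = h_c/sinθ = 4.12874/0.945519 = 4.36664 m.
The centroid is at the centre, 0.461 m below the top of the plate, so the highest point sits at y_top = 4.36664 − 0.461 = 3.90564 m along the incline.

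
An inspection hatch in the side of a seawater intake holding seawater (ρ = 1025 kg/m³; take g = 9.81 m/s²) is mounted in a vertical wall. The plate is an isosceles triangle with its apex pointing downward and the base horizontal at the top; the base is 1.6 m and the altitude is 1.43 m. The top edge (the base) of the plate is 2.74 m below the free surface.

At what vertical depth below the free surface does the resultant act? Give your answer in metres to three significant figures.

γ = ρg = 1025 × 9.81 / 1000 = 10.05525 kN/m³.
With the apex down, the centroid sits h/3 = 1.43/3 = 0.476667 m below the base (the top edge), so the centroid depth is h_c = 2.74 + 0.476667 = 3.21667 m.
A = ½ × 1.6 × 1.43 = 1.144 m².
Resultant F = γ·h_c·A = 10.05525 × 3.21667 × 1.144 = 37.002 kN.
I_c = b·h³/36 = 1.6 × 1.43³/36 = 0.129965 m⁴.
Centre of pressure: y_p = y_c + I_c/(y_c·A) = 3.21667 + 0.129965/(3.21667 × 1.144) = 3.21667 + 0.0353178 = 3.25199 m along the plane.

h_p = 3.25 m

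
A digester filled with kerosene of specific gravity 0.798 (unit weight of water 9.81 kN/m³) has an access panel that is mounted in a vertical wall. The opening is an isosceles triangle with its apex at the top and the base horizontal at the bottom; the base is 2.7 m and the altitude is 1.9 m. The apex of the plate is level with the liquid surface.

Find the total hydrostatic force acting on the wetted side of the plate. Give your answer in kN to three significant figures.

F ≈ 25.4 kN

γ = 0.798 × 9.81 = 7.82838 kN/m³.
With the apex up, the centroid sits 2h/3 = 2 × 1.9/3 = 1.26667 m below the apex, so the centroid depth is h_c = 1.26667 m.
A = ½ × 2.7 × 1.9 = 2.565 m².
Resultant F = γ·h_c·A = 7.82838 × 1.26667 × 2.565 = 25.4345 kN.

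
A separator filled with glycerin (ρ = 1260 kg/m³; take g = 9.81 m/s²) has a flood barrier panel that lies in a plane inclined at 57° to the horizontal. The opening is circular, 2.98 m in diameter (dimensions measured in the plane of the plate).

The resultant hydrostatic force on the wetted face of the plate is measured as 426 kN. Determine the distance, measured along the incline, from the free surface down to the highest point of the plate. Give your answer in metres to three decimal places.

γ = ρg = 1260 × 9.81 / 1000 = 12.3606 kN/m³.
A = π(1.49)² = 6.97465 m².
From F = γ·h_c·A, the centroid depth is h_c = 426/(12.3606 × 6.97465) = 4.94137 m.
Let θ = 57° be the plate's angle to the horizontal; measure y along the incline from where the plane meets the free surface. Vertical depth h = y·sinθ with sinθ = 0.838671.
Along the incline, y_c = h_c/sinθ = 4.94137/0.838671 = 5.89191 m.
The centroid is at the centre, 1.49 m below the top of the plate, so the highest point sits at y_top = 5.89191 − 1.49 = 4.40191 m along the incline.

y_top ≈ 4.402 m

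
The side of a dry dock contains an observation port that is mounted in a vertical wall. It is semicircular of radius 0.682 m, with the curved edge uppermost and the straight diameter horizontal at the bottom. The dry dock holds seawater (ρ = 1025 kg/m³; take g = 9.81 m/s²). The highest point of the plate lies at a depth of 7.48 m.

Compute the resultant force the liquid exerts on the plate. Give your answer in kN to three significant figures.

γ = ρg = 1025 × 9.81 / 1000 = 10.05525 kN/m³.
The centroid lies 4r/(3π) = 0.28945 m above the diameter, so r − 4r/(3π) = 0.682 − 0.28945 = 0.39255 m below the topmost point, so the centroid depth is h_c = 7.48 + 0.39255 = 7.87255 m.
A = πr²/2 = π × 0.682²/2 = 0.730615 m².
Resultant F = γ·h_c·A = 10.05525 × 7.87255 × 0.730615 = 57.8358 kN.

F ≈ 57.8 kN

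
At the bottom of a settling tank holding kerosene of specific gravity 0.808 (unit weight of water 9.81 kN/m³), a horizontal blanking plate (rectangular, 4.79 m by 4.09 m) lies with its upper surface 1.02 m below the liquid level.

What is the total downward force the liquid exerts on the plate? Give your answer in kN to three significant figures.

γ = 0.808 × 9.81 = 7.92648 kN/m³.
The plate is horizontal, so pressure is uniform at p = γ·h = 7.92648 × 1.02 = 8.08501 kN/m².
A = 4.79 × 4.09 = 19.5911 m².
F = p·A = 8.08501 × 19.5911 = 158.394 kN.

F ≈ 158 kN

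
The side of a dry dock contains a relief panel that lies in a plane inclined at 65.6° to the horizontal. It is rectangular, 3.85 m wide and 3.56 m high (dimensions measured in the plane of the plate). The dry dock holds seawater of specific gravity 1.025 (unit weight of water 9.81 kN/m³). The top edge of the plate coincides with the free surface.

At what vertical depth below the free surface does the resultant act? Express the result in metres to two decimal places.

γ = 1.025 × 9.81 = 10.05525 kN/m³.
Let θ = 65.6° be the plate's angle to the horizontal; measure y along the incline from where the plane meets the free surface. Vertical depth h = y·sinθ with sinθ = 0.910684.
The centroid lies 3.56/2 = 1.78 m below the top edge, so y_c = 1.78 m and h_c = 1.78 × 0.910684 = 1.62102 m.
A = 3.85 × 3.56 = 13.706 m².
Resultant F = γ·h_c·A = 10.05525 × 1.62102 × 13.706 = 223.405 kN.
I_c = b·h³/12 = 3.85 × 3.56³/12 = 14.4754 m⁴.
Centre of pressure: y_p = y_c + I_c/(y_c·A) = 1.78 + 14.4754/(1.78 × 13.706) = 1.78 + 0.593335 = 2.37333 m along the plane.
Vertically, h_p = y_p·sinθ = 2.37333 × 0.910684 = 2.16135 m.

h_p = 2.16 m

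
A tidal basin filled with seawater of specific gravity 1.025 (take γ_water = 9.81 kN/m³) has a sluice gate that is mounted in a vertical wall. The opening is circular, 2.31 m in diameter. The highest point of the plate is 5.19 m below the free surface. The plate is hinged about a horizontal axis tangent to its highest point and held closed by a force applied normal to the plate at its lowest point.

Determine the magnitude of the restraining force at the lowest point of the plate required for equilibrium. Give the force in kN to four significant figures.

γ = 1.025 × 9.81 = 10.05525 kN/m³.
The centroid is at the centre, 1.155 m below the top of the plate, so the centroid depth is h_c = 5.19 + 1.155 = 6.345 m.
A = π(1.155)² = 4.19096 m².
Resultant F = γ·h_c·A = 10.05525 × 6.345 × 4.19096 = 267.386 kN.
I_c = πr⁴/4 = π × 1.155⁴/4 = 1.39771 m⁴.
Centre of pressure: y_p = y_c + I_c/(y_c·A) = 6.345 + 1.39771/(6.345 × 4.19096) = 6.345 + 0.052562 = 6.39756 m along the plane.
The resultant acts 1.155 + 0.052562 = 1.20756 m (along the plate) below the hinge at the top edge, so the moment about the hinge is M = F × 1.20756 = 267.386 × 1.20756 = 322.885 kN·m.
A normal force at the bottom, 2.31 m from the hinge, must supply this moment: P = 322.885/2.31 = 139.777 kN.

P ≈ 139.8 kN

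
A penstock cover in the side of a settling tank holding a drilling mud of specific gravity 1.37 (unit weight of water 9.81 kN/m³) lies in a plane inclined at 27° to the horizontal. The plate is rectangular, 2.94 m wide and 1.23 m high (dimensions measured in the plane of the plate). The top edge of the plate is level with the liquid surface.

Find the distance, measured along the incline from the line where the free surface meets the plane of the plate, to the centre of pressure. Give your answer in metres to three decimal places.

γ = 1.37 × 9.81 = 13.4397 kN/m³.
Let θ = 27° be the plate's angle to the horizontal; measure y along the incline from where the plane meets the free surface. Vertical depth h = y·sinθ with sinθ = 0.453990.
The centroid lies 1.23/2 = 0.615 m below the top edge, so y_c = 0.615 m and h_c = 0.615 × 0.453990 = 0.279204 m.
A = 2.94 × 1.23 = 3.6162 m².
Resultant F = γ·h_c·A = 13.4397 × 0.279204 × 3.6162 = 13.5695 kN.
I_c = b·h³/12 = 2.94 × 1.23³/12 = 0.455912 m⁴.
Centre of pressure: y_p = y_c + I_c/(y_c·A) = 0.615 + 0.455912/(0.615 × 3.6162) = 0.615 + 0.205 = 0.82 m along the plane.

y_p = 0.820 m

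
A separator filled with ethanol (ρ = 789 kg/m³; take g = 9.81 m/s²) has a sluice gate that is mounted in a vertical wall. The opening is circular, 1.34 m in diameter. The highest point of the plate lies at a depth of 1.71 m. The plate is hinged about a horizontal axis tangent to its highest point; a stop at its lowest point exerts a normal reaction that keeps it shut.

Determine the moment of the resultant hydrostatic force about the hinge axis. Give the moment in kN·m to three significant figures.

M ≈ 18.6 kN·m

γ = ρg = 789 × 9.81 / 1000 = 7.74009 kN/m³.
The centroid is at the centre, 0.67 m below the top of the plate, so the centroid depth is h_c = 1.71 + 0.67 = 2.38 m.
A = π(0.67)² = 1.41026 m².
Resultant F = γ·h_c·A = 7.74009 × 2.38 × 1.41026 = 25.979 kN.
I_c = πr⁴/4 = π × 0.67⁴/4 = 0.158267 m⁴.
Centre of pressure: y_p = y_c + I_c/(y_c·A) = 2.38 + 0.158267/(2.38 × 1.41026) = 2.38 + 0.0471535 = 2.42715 m along the plane.
The resultant acts 0.67 + 0.0471535 = 0.717153 m (along the plate) below the hinge at the top edge, so the moment about the hinge is M = F × 0.717153 = 25.979 × 0.717153 = 18.6309 kN·m.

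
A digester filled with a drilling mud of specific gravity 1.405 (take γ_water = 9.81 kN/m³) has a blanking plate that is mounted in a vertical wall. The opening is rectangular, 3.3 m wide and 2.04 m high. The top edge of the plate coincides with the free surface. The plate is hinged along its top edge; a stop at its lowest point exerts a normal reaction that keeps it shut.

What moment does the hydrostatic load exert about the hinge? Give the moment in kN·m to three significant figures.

γ = 1.405 × 9.81 = 13.78305 kN/m³.
The centroid lies 2.04/2 = 1.02 m below the top edge, so the centroid depth is h_c = 1.02 m.
A = 3.3 × 2.04 = 6.732 m².
Resultant F = γ·h_c·A = 13.78305 × 1.02 × 6.732 = 94.6432 kN.
I_c = b·h³/12 = 3.3 × 2.04³/12 = 2.33466 m⁴.
Centre of pressure: y_p = y_c + I_c/(y_c·A) = 1.02 + 2.33466/(1.02 × 6.732) = 1.02 + 0.34 = 1.36 m along the plane.
The resultant acts 1.02 + 0.34 = 1.36 m (along the plate) below the hinge at the top edge, so the moment about the hinge is M = F × 1.36 = 94.6432 × 1.36 = 128.715 kN·m.

M ≈ 129 kN·m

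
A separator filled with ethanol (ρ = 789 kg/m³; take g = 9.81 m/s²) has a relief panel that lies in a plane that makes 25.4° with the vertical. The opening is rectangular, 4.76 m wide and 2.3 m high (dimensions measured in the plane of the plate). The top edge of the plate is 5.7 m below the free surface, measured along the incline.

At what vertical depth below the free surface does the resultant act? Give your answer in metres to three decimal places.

h_p = 6.246 m

γ = ρg = 789 × 9.81 / 1000 = 7.74009 kN/m³.
The plate makes 25.4° with the vertical, i.e. θ = 90° − 25.4° = 64.6° to the horizontal. Measuring y along the incline from the free-surface line, vertical depth h = y·sinθ with sinθ = 0.903335.
The centroid lies 2.3/2 = 1.15 m below the top edge, so y_c = 5.7 + 1.15 = 6.85 m and h_c = 6.85 × 0.903335 = 6.18784 m.
A = 4.76 × 2.3 = 10.948 m².
Resultant F = γ·h_c·A = 7.74009 × 6.18784 × 10.948 = 524.348 kN.
I_c = b·h³/12 = 4.76 × 2.3³/12 = 4.82624 m⁴.
Centre of pressure: y_p = y_c + I_c/(y_c·A) = 6.85 + 4.82624/(6.85 × 10.948) = 6.85 + 0.0643552 = 6.91436 m along the plane.
Vertically, h_p = y_p·sinθ = 6.91436 × 0.903335 = 6.24598 m.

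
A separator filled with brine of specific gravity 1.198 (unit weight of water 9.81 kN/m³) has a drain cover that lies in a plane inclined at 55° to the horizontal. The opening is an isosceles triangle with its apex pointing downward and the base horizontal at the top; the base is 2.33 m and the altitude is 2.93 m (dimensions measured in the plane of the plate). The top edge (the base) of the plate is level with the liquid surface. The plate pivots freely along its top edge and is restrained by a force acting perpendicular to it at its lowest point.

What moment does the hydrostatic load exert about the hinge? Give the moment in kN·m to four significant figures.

γ = 1.198 × 9.81 = 11.75238 kN/m³.
Let θ = 55° be the plate's angle to the horizontal; measure y along the incline from where the plane meets the free surface. Vertical depth h = y·sinθ with sinθ = 0.819152.
With the apex down, the centroid sits h/3 = 2.93/3 = 0.976667 m below the base (the top edge), so y_c = 0.976667 m and h_c = 0.976667 × 0.819152 = 0.800039 m.
A = ½ × 2.33 × 2.93 = 3.41345 m².
Resultant F = γ·h_c·A = 11.75238 × 0.800039 × 3.41345 = 32.0945 kN.
I_c = b·h³/36 = 2.33 × 2.93³/36 = 1.62801 m⁴.
Centre of pressure: y_p = y_c + I_c/(y_c·A) = 0.976667 + 1.62801/(0.976667 × 3.41345) = 0.976667 + 0.488334 = 1.465 m along the plane.
The resultant acts 0.976667 + 0.488334 = 1.465 m (along the plate) below the hinge at the top edge, so the moment about the hinge is M = F × 1.465 = 32.0945 × 1.465 = 47.0184 kN·m.

M ≈ 47.02 kN·m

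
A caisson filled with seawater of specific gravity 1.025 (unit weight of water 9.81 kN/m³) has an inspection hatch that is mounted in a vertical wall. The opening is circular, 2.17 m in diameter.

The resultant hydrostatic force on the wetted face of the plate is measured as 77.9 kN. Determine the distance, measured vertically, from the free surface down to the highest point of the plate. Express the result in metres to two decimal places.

γ = 1.025 × 9.81 = 10.05525 kN/m³.
A = π(1.085)² = 3.69836 m².
From F = γ·h_c·A, the centroid depth is h_c = 77.9/(10.05525 × 3.69836) = 2.09477 m.
The centroid is at the centre, 1.085 m below the top of the plate, so the highest point sits at h_top = 2.09477 − 1.085 = 1.00977 m below the surface.

d_top ≈ 1.01 m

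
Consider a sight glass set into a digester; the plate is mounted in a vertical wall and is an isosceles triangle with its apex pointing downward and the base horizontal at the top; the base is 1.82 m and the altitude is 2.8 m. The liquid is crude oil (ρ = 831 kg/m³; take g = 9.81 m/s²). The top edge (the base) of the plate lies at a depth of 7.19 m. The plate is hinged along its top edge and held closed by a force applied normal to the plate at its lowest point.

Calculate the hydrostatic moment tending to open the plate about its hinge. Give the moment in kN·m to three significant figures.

M ≈ 167 kN·m

γ = ρg = 831 × 9.81 / 1000 = 8.15211 kN/m³.
With the apex down, the centroid sits h/3 = 2.8/3 = 0.933333 m below the base (the top edge), so the centroid depth is h_c = 7.19 + 0.933333 = 8.12333 m.
A = ½ × 1.82 × 2.8 = 2.548 m².
Resultant F = γ·h_c·A = 8.15211 × 8.12333 × 2.548 = 168.734 kN.
I_c = b·h³/36 = 1.82 × 2.8³/36 = 1.1098 m⁴.
Centre of pressure: y_p = y_c + I_c/(y_c·A) = 8.12333 + 1.1098/(8.12333 × 2.548) = 8.12333 + 0.0536181 = 8.17695 m along the plane.
The resultant acts 0.933333 + 0.0536181 = 0.986951 m (along the plate) below the hinge at the top edge, so the moment about the hinge is M = F × 0.986951 = 168.734 × 0.986951 = 166.532 kN·m.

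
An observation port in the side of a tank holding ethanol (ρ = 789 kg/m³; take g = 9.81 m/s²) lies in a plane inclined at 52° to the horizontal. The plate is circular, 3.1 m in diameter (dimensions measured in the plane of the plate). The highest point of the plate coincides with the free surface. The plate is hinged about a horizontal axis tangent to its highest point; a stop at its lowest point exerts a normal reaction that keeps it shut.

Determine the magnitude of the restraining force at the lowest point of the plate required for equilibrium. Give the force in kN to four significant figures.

γ = ρg = 789 × 9.81 / 1000 = 7.74009 kN/m³.
Let θ = 52° be the plate's angle to the horizontal; measure y along the incline from where the plane meets the free surface. Vertical depth h = y·sinθ with sinθ = 0.788011.
The centroid is at the centre, 1.55 m below the top of the plate, so y_c = 1.55 m and h_c = 1.55 × 0.788011 = 1.22142 m.
A = π(1.55)² = 7.54768 m².
Resultant F = γ·h_c·A = 7.74009 × 1.22142 × 7.54768 = 71.355 kN.
I_c = πr⁴/4 = π × 1.55⁴/4 = 4.53332 m⁴.
Centre of pressure: y_p = y_c + I_c/(y_c·A) = 1.55 + 4.53332/(1.55 × 7.54768) = 1.55 + 0.3875 = 1.9375 m along the plane.
The resultant acts 1.55 + 0.3875 = 1.9375 m (along the plate) below the hinge at the top edge, so the moment about the hinge is M = F × 1.9375 = 71.355 × 1.9375 = 138.25 kN·m.
A normal force at the bottom, 3.1 m from the hinge, must supply this moment: P = 138.25/3.1 = 44.5968 kN.

P ≈ 44.60 kN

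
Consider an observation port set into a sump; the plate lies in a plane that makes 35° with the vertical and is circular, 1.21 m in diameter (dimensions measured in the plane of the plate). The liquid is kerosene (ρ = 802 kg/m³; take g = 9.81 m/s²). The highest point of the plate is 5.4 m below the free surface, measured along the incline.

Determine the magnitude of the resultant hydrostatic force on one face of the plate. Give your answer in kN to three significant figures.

F ≈ 44.5 kN

γ = ρg = 802 × 9.81 / 1000 = 7.86762 kN/m³.
The plate makes 35° with the vertical, i.e. θ = 90° − 35° = 55° to the horizontal. Measuring y along the incline from the free-surface line, vertical depth h = y·sinθ with sinθ = 0.819152.
The centroid is at the centre, 0.605 m below the top of the plate, so y_c = 5.4 + 0.605 = 6.005 m and h_c = 6.005 × 0.819152 = 4.91901 m.
A = π(0.605)² = 1.1499 m².
Resultant F = γ·h_c·A = 7.86762 × 4.91901 × 1.1499 = 44.5022 kN.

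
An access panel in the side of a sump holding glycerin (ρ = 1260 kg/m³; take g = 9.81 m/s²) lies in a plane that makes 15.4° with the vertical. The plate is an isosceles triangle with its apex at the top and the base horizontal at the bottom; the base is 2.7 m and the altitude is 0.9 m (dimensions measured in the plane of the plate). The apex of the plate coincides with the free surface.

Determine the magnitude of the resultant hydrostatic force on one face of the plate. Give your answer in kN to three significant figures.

F ≈ 8.69 kN

γ = ρg = 1260 × 9.81 / 1000 = 12.3606 kN/m³.
The plate makes 15.4° with the vertical, i.e. θ = 90° − 15.4° = 74.6° to the horizontal. Measuring y along the incline from the free-surface line, vertical depth h = y·sinθ with sinθ = 0.964095.
With the apex up, the centroid sits 2h/3 = 2 × 0.9/3 = 0.6 m below the apex, so y_c = 0.6 m and h_c = 0.6 × 0.964095 = 0.578457 m.
A = ½ × 2.7 × 0.9 = 1.215 m².
Resultant F = γ·h_c·A = 12.3606 × 0.578457 × 1.215 = 8.68734 kN.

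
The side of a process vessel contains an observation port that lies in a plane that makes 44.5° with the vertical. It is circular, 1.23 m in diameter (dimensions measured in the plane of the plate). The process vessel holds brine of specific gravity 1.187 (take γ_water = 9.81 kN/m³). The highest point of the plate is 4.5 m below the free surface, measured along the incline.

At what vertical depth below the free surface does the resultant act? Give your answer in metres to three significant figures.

γ = 1.187 × 9.81 = 11.64447 kN/m³.
The plate makes 44.5° with the vertical, i.e. θ = 90° − 44.5° = 45.5° to the horizontal. Measuring y along the incline from the free-surface line, vertical depth h = y·sinθ with sinθ = 0.713250.
The centroid is at the centre, 0.615 m below the top of the plate, so y_c = 4.5 + 0.615 = 5.115 m and h_c = 5.115 × 0.713250 = 3.64827 m.
A = π(0.615)² = 1.18823 m².
Resultant F = γ·h_c·A = 11.64447 × 3.64827 × 1.18823 = 50.4786 kN.
I_c = πr⁴/4 = π × 0.615⁴/4 = 0.112354 m⁴.
Centre of pressure: y_p = y_c + I_c/(y_c·A) = 5.115 + 0.112354/(5.115 × 1.18823) = 5.115 + 0.018486 = 5.13349 m along the plane.
Vertically, h_p = y_p·sinθ = 5.13349 × 0.713250 = 3.66146 m.

h_p = 3.66 m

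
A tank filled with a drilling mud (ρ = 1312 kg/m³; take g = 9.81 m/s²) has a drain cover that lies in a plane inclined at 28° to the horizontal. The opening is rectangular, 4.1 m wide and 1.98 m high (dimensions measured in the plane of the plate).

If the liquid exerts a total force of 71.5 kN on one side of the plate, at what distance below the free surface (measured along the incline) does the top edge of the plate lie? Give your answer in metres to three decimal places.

y_top ≈ 0.468 m

γ = ρg = 1312 × 9.81 / 1000 = 12.87072 kN/m³.
A = 4.1 × 1.98 = 8.118 m².
From F = γ·h_c·A, the centroid depth is h_c = 71.5/(12.87072 × 8.118) = 0.684312 m.
Let θ = 28° be the plate's angle to the horizontal; measure y along the incline from where the plane meets the free surface. Vertical depth h = y·sinθ with sinθ = 0.469472.
Along the incline, y_c = h_c/sinθ = 0.684312/0.469472 = 1.45762 m.
The centroid lies 1.98/2 = 0.99 m below the top edge, so the top edge sits at y_top = 1.45762 − 0.99 = 0.46762 m along the incline.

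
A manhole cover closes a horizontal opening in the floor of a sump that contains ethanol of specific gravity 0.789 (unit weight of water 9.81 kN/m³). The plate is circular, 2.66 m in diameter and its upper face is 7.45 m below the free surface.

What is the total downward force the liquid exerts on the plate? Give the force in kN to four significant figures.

γ = 0.789 × 9.81 = 7.74009 kN/m³.
The plate is horizontal, so pressure is uniform at p = γ·h = 7.74009 × 7.45 = 57.6637 kN/m².
A = π(1.33)² = 5.55716 m².
F = p·A = 57.6637 × 5.55716 = 320.446 kN.

F ≈ 320.4 kN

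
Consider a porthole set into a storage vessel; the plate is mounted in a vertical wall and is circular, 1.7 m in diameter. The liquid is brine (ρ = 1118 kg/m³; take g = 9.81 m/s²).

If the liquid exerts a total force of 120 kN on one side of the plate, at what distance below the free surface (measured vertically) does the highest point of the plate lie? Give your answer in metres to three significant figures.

d_top ≈ 3.97 m

γ = ρg = 1118 × 9.81 / 1000 = 10.96758 kN/m³.
A = π(0.85)² = 2.2698 m².
From F = γ·h_c·A, the centroid depth is h_c = 120/(10.96758 × 2.2698) = 4.8204 m.
The centroid is at the centre, 0.85 m below the top of the plate, so the highest point sits at h_top = 4.8204 − 0.85 = 3.9704 m below the surface.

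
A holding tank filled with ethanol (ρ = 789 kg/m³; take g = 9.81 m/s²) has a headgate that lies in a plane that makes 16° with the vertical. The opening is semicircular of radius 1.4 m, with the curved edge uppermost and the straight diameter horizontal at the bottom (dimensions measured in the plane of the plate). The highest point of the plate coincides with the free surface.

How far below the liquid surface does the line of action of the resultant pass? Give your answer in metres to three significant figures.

γ = ρg = 789 × 9.81 / 1000 = 7.74009 kN/m³.
The plate makes 16° with the vertical, i.e. θ = 90° − 16° = 74° to the horizontal. Measuring y along the incline from the free-surface line, vertical depth h = y·sinθ with sinθ = 0.961262.
The centroid lies 4r/(3π) = 0.594178 m above the diameter, so r − 4r/(3π) = 1.4 − 0.594178 = 0.805822 m below the topmost point, so y_c = 0.805822 m and h_c = 0.805822 × 0.961262 = 0.774606 m.
A = πr²/2 = π × 1.4²/2 = 3.07876 m².
Resultant F = γ·h_c·A = 7.74009 × 0.774606 × 3.07876 = 18.4588 kN.
I_c = (π/8 − 8/(9π))·r⁴ = 0.109757 × 1.4⁴ = 0.421642 m⁴.
Centre of pressure: y_p = y_c + I_c/(y_c·A) = 0.805822 + 0.421642/(0.805822 × 3.07876) = 0.805822 + 0.169953 = 0.975775 m along the plane.
Vertically, h_p = y_p·sinθ = 0.975775 × 0.961262 = 0.937975 m.

h_p = 0.938 m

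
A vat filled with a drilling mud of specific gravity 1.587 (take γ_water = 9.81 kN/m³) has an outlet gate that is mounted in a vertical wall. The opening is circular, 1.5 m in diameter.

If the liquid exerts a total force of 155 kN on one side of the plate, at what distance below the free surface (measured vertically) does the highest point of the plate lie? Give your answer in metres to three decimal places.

γ = 1.587 × 9.81 = 15.56847 kN/m³.
A = π(0.75)² = 1.76715 m².
From F = γ·h_c·A, the centroid depth is h_c = 155/(15.56847 × 1.76715) = 5.63394 m.
The centroid is at the centre, 0.75 m below the top of the plate, so the highest point sits at h_top = 5.63394 − 0.75 = 4.88394 m below the surface.

d_top ≈ 4.884 m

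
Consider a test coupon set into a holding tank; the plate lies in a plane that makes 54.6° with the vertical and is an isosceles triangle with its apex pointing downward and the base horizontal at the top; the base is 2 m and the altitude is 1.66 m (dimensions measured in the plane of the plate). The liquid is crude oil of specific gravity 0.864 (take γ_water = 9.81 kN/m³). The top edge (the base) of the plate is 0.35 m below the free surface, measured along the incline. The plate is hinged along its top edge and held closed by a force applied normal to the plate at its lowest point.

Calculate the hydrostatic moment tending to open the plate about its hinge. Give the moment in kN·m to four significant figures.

M ≈ 5.322 kN·m

γ = 0.864 × 9.81 = 8.47584 kN/m³.
The plate makes 54.6° with the vertical, i.e. θ = 90° − 54.6° = 35.4° to the horizontal. Measuring y along the incline from the free-surface line, vertical depth h = y·sinθ with sinθ = 0.579281.
With the apex down, the centroid sits h/3 = 1.66/3 = 0.553333 m below the base (the top edge), so y_c = 0.35 + 0.553333 = 0.903333 m and h_c = 0.903333 × 0.579281 = 0.523284 m.
A = ½ × 2 × 1.66 = 1.66 m².
Resultant F = γ·h_c·A = 8.47584 × 0.523284 × 1.66 = 7.36255 kN.
I_c = b·h³/36 = 2 × 1.66³/36 = 0.254128 m⁴.
Centre of pressure: y_p = y_c + I_c/(y_c·A) = 0.903333 + 0.254128/(0.903333 × 1.66) = 0.903333 + 0.169471 = 1.0728 m along the plane.
The resultant acts 0.553333 + 0.169471 = 0.722804 m (along the plate) below the hinge at the top edge, so the moment about the hinge is M = F × 0.722804 = 7.36255 × 0.722804 = 5.32168 kN·m.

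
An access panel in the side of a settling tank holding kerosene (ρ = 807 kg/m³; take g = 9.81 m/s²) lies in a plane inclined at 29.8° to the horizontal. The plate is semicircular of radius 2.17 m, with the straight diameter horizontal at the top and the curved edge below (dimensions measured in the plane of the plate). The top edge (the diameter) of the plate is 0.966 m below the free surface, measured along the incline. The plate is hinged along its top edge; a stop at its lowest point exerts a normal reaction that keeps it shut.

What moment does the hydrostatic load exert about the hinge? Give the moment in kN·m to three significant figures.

M ≈ 60.1 kN·m

γ = ρg = 807 × 9.81 / 1000 = 7.91667 kN/m³.
Let θ = 29.8° be the plate's angle to the horizontal; measure y along the incline from where the plane meets the free surface. Vertical depth h = y·sinθ with sinθ = 0.496974.
The centroid of a semicircle lies 4r/(3π) = 0.920977 m from the diameter, here below the top edge, so y_c = 0.966 + 0.920977 = 1.88698 m and h_c = 1.88698 × 0.496974 = 0.93778 m.
A = πr²/2 = π × 2.17²/2 = 7.39672 m².
Resultant F = γ·h_c·A = 7.91667 × 0.93778 × 7.39672 = 54.914 kN.
I_c = (π/8 − 8/(9π))·r⁴ = 0.109757 × 2.17⁴ = 2.43372 m⁴.
Centre of pressure: y_p = y_c + I_c/(y_c·A) = 1.88698 + 2.43372/(1.88698 × 7.39672) = 1.88698 + 0.174367 = 2.06135 m along the plane.
The resultant acts 0.920977 + 0.174367 = 1.09534 m (along the plate) below the hinge at the top edge, so the moment about the hinge is M = F × 1.09534 = 54.914 × 1.09534 = 60.1495 kN·m.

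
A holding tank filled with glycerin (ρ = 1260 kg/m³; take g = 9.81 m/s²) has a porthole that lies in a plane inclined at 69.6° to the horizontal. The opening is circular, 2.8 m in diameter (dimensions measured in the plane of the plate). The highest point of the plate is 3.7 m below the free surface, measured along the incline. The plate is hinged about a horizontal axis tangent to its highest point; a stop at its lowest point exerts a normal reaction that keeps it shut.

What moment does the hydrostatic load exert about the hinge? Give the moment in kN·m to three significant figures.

γ = ρg = 1260 × 9.81 / 1000 = 12.3606 kN/m³.
Let θ = 69.6° be the plate's angle to the horizontal; measure y along the incline from where the plane meets the free surface. Vertical depth h = y·sinθ with sinθ = 0.937282.
The centroid is at the centre, 1.4 m below the top of the plate, so y_c = 3.7 + 1.4 = 5.1 m and h_c = 5.1 × 0.937282 = 4.78014 m.
A = π(1.4)² = 6.15752 m².
Resultant F = γ·h_c·A = 12.3606 × 4.78014 × 6.15752 = 363.82 kN.
I_c = πr⁴/4 = π × 1.4⁴/4 = 3.01719 m⁴.
Centre of pressure: y_p = y_c + I_c/(y_c·A) = 5.1 + 3.01719/(5.1 × 6.15752) = 5.1 + 0.0960786 = 5.19608 m along the plane.
The resultant acts 1.4 + 0.0960786 = 1.49608 m (along the plate) below the hinge at the top edge, so the moment about the hinge is M = F × 1.49608 = 363.82 × 1.49608 = 544.304 kN·m.

M ≈ 544 kN·m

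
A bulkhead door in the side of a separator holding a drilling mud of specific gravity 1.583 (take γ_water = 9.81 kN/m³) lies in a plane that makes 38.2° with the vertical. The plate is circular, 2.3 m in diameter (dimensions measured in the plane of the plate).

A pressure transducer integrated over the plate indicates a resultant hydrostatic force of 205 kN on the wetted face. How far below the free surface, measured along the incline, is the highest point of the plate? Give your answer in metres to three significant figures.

y_top ≈ 2.89 m

γ = 1.583 × 9.81 = 15.52923 kN/m³.
A = π(1.15)² = 4.15476 m².
From F = γ·h_c·A, the centroid depth is h_c = 205/(15.52923 × 4.15476) = 3.1773 m.
The plate makes 38.2° with the vertical, i.e. θ = 90° − 38.2° = 51.8° to the horizontal. Measuring y along the incline from the free-surface line, vertical depth h = y·sinθ with sinθ = 0.785857.
Along the incline, y_c = h_c/sinθ = 3.1773/0.785857 = 4.0431 m.
The centroid is at the centre, 1.15 m below the top of the plate, so the highest point sits at y_top = 4.0431 − 1.15 = 2.8931 m along the incline.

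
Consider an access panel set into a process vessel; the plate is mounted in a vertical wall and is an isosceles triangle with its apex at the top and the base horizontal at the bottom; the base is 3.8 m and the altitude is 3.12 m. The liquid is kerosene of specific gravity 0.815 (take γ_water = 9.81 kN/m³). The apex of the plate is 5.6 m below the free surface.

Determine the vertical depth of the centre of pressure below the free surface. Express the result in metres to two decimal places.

γ = 0.815 × 9.81 = 7.99515 kN/m³.
With the apex up, the centroid sits 2h/3 = 2 × 3.12/3 = 2.08 m below the apex, so the centroid depth is h_c = 5.6 + 2.08 = 7.68 m.
A = ½ × 3.8 × 3.12 = 5.928 m².
Resultant F = γ·h_c·A = 7.99515 × 7.68 × 5.928 = 363.996 kN.
I_c = b·h³/36 = 3.8 × 3.12³/36 = 3.20586 m⁴.
Centre of pressure: y_p = y_c + I_c/(y_c·A) = 7.68 + 3.20586/(7.68 × 5.928) = 7.68 + 0.0704166 = 7.75042 m along the plane.

h_p = 7.75 m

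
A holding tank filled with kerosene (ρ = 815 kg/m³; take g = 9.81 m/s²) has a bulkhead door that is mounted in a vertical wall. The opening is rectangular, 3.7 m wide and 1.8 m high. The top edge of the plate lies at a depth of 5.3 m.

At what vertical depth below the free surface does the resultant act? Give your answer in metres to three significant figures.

h_p = 6.24 m

γ = ρg = 815 × 9.81 / 1000 = 7.99515 kN/m³.
The centroid lies 1.8/2 = 0.9 m below the top edge, so the centroid depth is h_c = 5.3 + 0.9 = 6.2 m.
A = 3.7 × 1.8 = 6.66 m².
Resultant F = γ·h_c·A = 7.99515 × 6.2 × 6.66 = 330.136 kN.
I_c = b·h³/12 = 3.7 × 1.8³/12 = 1.7982 m⁴.
Centre of pressure: y_p = y_c + I_c/(y_c·A) = 6.2 + 1.7982/(6.2 × 6.66) = 6.2 + 0.0435484 = 6.24355 m along the plane.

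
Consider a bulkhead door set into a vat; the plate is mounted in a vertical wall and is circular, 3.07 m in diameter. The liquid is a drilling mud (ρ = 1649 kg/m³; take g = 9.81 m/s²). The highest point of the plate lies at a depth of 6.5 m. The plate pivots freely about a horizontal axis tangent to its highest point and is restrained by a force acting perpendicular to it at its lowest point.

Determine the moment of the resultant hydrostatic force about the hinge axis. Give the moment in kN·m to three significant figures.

M ≈ 1550 kN·m

γ = ρg = 1649 × 9.81 / 1000 = 16.17669 kN/m³.
The centroid is at the centre, 1.535 m below the top of the plate, so the centroid depth is h_c = 6.5 + 1.535 = 8.035 m.
A = π(1.535)² = 7.4023 m².
Resultant F = γ·h_c·A = 16.17669 × 8.035 × 7.4023 = 962.149 kN.
I_c = πr⁴/4 = π × 1.535⁴/4 = 4.36037 m⁴.
Centre of pressure: y_p = y_c + I_c/(y_c·A) = 8.035 + 4.36037/(8.035 × 7.4023) = 8.035 + 0.0733113 = 8.10831 m along the plane.
The resultant acts 1.535 + 0.0733113 = 1.60831 m (along the plate) below the hinge at the top edge, so the moment about the hinge is M = F × 1.60831 = 962.149 × 1.60831 = 1547.43 kN·m.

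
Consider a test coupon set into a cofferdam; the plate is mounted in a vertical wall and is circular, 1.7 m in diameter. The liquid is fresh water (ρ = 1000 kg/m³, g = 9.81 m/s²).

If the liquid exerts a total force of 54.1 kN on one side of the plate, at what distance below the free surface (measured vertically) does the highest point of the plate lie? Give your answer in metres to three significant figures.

γ = ρg = 1000 × 9.81 = 9810 N/m³ = 9.81 kN/m³.
A = π(0.85)² = 2.2698 m².
From F = γ·h_c·A, the centroid depth is h_c = 54.1/(9.81 × 2.2698) = 2.42963 m.
The centroid is at the centre, 0.85 m below the top of the plate, so the highest point sits at h_top = 2.42963 − 0.85 = 1.57963 m below the surface.

d_top ≈ 1.58 m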